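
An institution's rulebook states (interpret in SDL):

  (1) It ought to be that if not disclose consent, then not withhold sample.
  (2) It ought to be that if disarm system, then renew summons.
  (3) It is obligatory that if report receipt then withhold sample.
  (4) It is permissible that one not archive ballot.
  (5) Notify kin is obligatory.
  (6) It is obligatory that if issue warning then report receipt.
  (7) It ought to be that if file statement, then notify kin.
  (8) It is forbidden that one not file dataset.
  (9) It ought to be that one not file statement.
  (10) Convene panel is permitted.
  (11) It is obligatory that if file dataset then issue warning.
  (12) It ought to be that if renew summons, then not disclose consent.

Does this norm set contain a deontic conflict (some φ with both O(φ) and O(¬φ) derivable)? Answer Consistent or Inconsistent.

Consistent

Premise 7 is O(file_statement → notify_kin); even if O(notify_kin) held, inferring O(file_statement) would be affirming the consequent — invalid.
So O(file_statement) is not derivable, and the apparent clash with O(¬file_statement) does not arise.
A world satisfying every obligation exists (e.g. archive_ballot=false, convene_panel=false, disarm_system=false, disclose_consent=true, file_dataset=true, file_statement=false, issue_warning=true, notify_kin=true, renew_summons=false, report_receipt=true, withhold_sample=true); no atom is both obligatory and forbidden, so the set is consistent.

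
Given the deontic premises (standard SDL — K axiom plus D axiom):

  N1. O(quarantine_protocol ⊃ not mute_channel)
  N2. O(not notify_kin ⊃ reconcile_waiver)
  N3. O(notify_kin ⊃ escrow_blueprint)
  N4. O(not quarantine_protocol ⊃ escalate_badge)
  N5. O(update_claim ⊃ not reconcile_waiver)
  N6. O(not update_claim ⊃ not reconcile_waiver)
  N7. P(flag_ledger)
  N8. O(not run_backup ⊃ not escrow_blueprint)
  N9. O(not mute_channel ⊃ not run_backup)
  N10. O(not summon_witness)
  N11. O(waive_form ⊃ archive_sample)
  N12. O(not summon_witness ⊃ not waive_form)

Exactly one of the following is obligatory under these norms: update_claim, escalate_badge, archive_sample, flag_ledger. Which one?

Premises 5 and 6 are O(update_claim ⊃ not reconcile_waiver) and O(not update_claim ⊃ not reconcile_waiver); every ideal world satisfies update_claim or not update_claim, so in either case not reconcile_waiver holds — hence O(not reconcile_waiver).
The contrapositive of premise 2 (O(not notify_kin ⊃ reconcile_waiver)) is O(not reconcile_waiver ⊃ notify_kin), and O(not reconcile_waiver) is already established, so O(notify_kin).
Premise 3 is O(notify_kin ⊃ escrow_blueprint); since O(notify_kin), deontic closure gives O(escrow_blueprint).
The contrapositive of premise 8 (O(not run_backup ⊃ not escrow_blueprint)) is O(escrow_blueprint ⊃ run_backup), and O(escrow_blueprint) is already established, so O(run_backup).
The contrapositive of premise 9 (O(not mute_channel ⊃ not run_backup)) is O(run_backup ⊃ mute_channel), and O(run_backup) is already established, so O(mute_channel).
The contrapositive of premise 1 (O(quarantine_protocol ⊃ not mute_channel)) is O(mute_channel ⊃ not quarantine_protocol), and O(mute_channel) is already established, so O(not quarantine_protocol).
With premise 4, O(not quarantine_protocol ⊃ escalate_badge), the K-axiom yields O(escalate_badge).
So O(escalate_badge) holds — escalate_badge is obligatory. None of the other listed options is made obligatory by any chain of premises.

escalate_badge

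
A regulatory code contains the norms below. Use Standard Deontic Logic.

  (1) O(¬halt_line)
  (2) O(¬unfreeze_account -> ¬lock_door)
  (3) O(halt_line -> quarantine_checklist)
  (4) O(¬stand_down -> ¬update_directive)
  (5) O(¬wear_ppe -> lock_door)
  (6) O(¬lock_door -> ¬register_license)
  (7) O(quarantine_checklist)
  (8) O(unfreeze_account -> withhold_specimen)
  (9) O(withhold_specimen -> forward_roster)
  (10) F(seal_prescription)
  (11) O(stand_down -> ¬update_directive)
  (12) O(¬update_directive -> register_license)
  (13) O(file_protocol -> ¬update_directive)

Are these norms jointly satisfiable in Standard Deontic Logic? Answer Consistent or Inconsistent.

Premise 3 is O(halt_line -> quarantine_checklist); even if O(quarantine_checklist) held, inferring O(halt_line) would be affirming the consequent — invalid.
So O(halt_line) is not derivable, and the apparent clash with O(¬halt_line) does not arise.
A world satisfying every obligation exists (e.g. file_protocol=false, forward_roster=true, halt_line=false, lock_door=true, quarantine_checklist=true, register_license=true, seal_prescription=false, stand_down=false, unfreeze_account=true, update_directive=false, wear_ppe=false, withhold_specimen=true); no atom is both obligatory and forbidden, so the set is consistent.

Consistent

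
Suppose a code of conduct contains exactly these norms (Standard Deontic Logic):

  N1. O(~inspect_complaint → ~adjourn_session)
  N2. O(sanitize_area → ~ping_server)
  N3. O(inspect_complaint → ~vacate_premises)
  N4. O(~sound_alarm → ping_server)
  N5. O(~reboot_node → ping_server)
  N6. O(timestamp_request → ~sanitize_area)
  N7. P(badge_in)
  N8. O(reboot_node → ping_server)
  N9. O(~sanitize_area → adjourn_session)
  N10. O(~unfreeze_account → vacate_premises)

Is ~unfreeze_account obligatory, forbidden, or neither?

By case analysis on reboot_node: premise 8 gives O(reboot_node → ping_server) and premise 5 gives O(~reboot_node → ping_server), so O(ping_server) either way.
Premise 2 is O(sanitize_area → ~ping_server); contrapositively O(ping_server → ~sanitize_area). Since O(ping_server) holds, K gives O(~sanitize_area).
With premise 9, O(~sanitize_area → adjourn_session), the K-axiom yields O(adjourn_session).
Premise 1, O(~inspect_complaint → ~adjourn_session), contraposes to O(adjourn_session → inspect_complaint); with O(adjourn_session) we get O(inspect_complaint).
Applying K to premise 3 (O(inspect_complaint → ~vacate_premises)) and O(inspect_complaint) yields O(~vacate_premises).
Premise 10 is O(~unfreeze_account → vacate_premises); contrapositively O(~vacate_premises → unfreeze_account). Since O(~vacate_premises) holds, K gives O(unfreeze_account).
Premises 4, 6, 7 do not contribute to this derivation.
Thus O(unfreeze_account), which is F(~unfreeze_account): ~unfreeze_account is forbidden.

Forbidden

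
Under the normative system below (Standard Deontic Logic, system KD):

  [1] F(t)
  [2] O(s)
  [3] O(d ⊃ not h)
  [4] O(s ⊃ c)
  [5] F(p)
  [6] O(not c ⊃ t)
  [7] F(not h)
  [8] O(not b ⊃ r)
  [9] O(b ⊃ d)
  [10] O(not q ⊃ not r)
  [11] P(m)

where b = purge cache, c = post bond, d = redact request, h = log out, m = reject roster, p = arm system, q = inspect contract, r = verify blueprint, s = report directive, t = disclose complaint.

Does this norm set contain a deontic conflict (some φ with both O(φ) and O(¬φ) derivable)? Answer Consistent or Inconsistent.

Premise 6 is O(not c ⊃ t), but O(not c) is not derivable from the premises, so it does not yield O(t).
So O(t) is not derivable, and the apparent clash with O(not t) does not arise.
A world satisfying every obligation exists (e.g. b=false, c=true, d=false, h=true, m=false, p=false, q=true, r=true, s=true, t=false); no atom is both obligatory and forbidden, so the set is consistent.

Consistent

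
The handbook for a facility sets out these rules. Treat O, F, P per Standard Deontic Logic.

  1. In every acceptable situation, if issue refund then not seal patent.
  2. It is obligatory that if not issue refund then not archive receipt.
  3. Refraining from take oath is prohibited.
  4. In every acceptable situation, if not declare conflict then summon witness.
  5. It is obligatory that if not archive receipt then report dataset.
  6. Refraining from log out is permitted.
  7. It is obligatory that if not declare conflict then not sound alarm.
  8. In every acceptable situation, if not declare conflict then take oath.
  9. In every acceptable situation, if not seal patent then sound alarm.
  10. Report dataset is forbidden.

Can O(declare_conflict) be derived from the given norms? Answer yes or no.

Premise 10, F(report_dataset), is equivalent to O(¬report_dataset).
Premise 5 is O(¬archive_receipt → report_dataset); contrapositively O(¬report_dataset → archive_receipt). Since O(¬report_dataset) holds, K gives O(archive_receipt).
The contrapositive of premise 2 (O(¬issue_refund → ¬archive_receipt)) is O(archive_receipt → issue_refund), and O(archive_receipt) is already established, so O(issue_refund).
With premise 1, O(issue_refund → ¬seal_patent), the K-axiom yields O(¬seal_patent).
From O(¬seal_patent) and premise 9, O(¬seal_patent → sound_alarm), we obtain O(sound_alarm).
Premise 7 is O(¬declare_conflict → ¬sound_alarm); contrapositively O(sound_alarm → declare_conflict). Since O(sound_alarm) holds, K gives O(declare_conflict).
Premises 3, 4, 6, 8 do not contribute to this derivation.
So O(declare_conflict) follows.

Yes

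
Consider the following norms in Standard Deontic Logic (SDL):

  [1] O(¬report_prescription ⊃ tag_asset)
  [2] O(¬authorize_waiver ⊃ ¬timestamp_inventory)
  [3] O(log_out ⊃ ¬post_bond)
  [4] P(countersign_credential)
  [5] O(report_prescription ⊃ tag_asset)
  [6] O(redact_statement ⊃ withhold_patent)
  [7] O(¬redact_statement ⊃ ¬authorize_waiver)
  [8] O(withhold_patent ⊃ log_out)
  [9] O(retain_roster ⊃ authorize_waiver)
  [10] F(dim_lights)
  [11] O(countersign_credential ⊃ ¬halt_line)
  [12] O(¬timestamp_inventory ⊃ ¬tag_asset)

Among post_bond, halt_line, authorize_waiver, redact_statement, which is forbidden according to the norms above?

post_bond

Premises 1 and 5 are O(¬report_prescription ⊃ tag_asset) and O(report_prescription ⊃ tag_asset); every ideal world satisfies ¬report_prescription or report_prescription, so in either case tag_asset holds — hence O(tag_asset).
Premise 12 is O(¬timestamp_inventory ⊃ ¬tag_asset); contrapositively O(tag_asset ⊃ timestamp_inventory). Since O(tag_asset) holds, K gives O(timestamp_inventory).
Premise 2, O(¬authorize_waiver ⊃ ¬timestamp_inventory), contraposes to O(timestamp_inventory ⊃ authorize_waiver); with O(timestamp_inventory) we get O(authorize_waiver).
The contrapositive of premise 7 (O(¬redact_statement ⊃ ¬authorize_waiver)) is O(authorize_waiver ⊃ redact_statement), and O(authorize_waiver) is already established, so O(redact_statement).
From O(redact_statement) and premise 6, O(redact_statement ⊃ withhold_patent), we obtain O(withhold_patent).
Applying K to premise 8 (O(withhold_patent ⊃ log_out)) and O(withhold_patent) yields O(log_out).
With premise 3, O(log_out ⊃ ¬post_bond), the K-axiom yields O(¬post_bond).
So O(¬post_bond) holds, i.e. post_bond is forbidden. None of the other listed options is forbidden under the premises.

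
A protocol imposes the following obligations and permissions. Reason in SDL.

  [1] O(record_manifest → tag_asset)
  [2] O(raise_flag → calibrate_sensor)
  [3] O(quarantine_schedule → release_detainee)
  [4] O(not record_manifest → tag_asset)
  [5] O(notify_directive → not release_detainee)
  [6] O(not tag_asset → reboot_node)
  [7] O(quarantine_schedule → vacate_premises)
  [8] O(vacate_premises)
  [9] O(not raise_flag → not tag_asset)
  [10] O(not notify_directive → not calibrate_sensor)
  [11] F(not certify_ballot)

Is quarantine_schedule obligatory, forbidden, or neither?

Forbidden

Premises 4 and 1 cover both cases: O(not record_manifest → tag_asset) and O(record_manifest → tag_asset). Since not record_manifest ∨ record_manifest is a tautology, O(tag_asset) follows.
Premise 9 is O(not raise_flag → not tag_asset); contrapositively O(tag_asset → raise_flag). Since O(tag_asset) holds, K gives O(raise_flag).
From O(raise_flag) and premise 2, O(raise_flag → calibrate_sensor), we obtain O(calibrate_sensor).
Premise 10, O(not notify_directive → not calibrate_sensor), contraposes to O(calibrate_sensor → notify_directive); with O(calibrate_sensor) we get O(notify_directive).
From O(notify_directive) and premise 5, O(notify_directive → not release_detainee), we obtain O(not release_detainee).
The contrapositive of premise 3 (O(quarantine_schedule → release_detainee)) is O(not release_detainee → not quarantine_schedule), and O(not release_detainee) is already established, so O(not quarantine_schedule).
Premises 6, 7, 8, 11 do not contribute to this derivation.
Thus O(not quarantine_schedule), which is F(quarantine_schedule): quarantine_schedule is forbidden.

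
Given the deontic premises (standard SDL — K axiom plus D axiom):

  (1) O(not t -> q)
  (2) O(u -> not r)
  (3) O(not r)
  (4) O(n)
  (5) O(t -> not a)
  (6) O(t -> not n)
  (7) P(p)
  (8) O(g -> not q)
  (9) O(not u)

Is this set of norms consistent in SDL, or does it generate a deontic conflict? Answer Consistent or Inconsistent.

Consistent

Premise 2 is O(u -> not r); even if O(not r) held, inferring O(u) would be affirming the consequent — invalid.
So O(u) is not derivable, and the apparent clash with O(not u) does not arise.
A world satisfying every obligation exists (e.g. a=false, g=false, n=true, p=false, q=true, r=false, t=false, u=false); no atom is both obligatory and forbidden, so the set is consistent.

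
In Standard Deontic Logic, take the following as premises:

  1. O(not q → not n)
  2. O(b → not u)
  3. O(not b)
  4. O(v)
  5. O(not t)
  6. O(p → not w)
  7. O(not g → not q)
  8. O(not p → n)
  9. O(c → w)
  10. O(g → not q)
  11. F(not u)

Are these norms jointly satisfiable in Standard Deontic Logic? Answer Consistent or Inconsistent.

Premise 2 is O(b → not u), but O(b) is not derivable from the premises, so it does not yield O(not u).
So O(not u) is not derivable, and the apparent clash with O(u) does not arise.
A world satisfying every obligation exists (e.g. b=false, c=false, g=false, n=false, p=true, q=false, t=false, u=true, v=true, w=false); no atom is both obligatory and forbidden, so the set is consistent.

Consistent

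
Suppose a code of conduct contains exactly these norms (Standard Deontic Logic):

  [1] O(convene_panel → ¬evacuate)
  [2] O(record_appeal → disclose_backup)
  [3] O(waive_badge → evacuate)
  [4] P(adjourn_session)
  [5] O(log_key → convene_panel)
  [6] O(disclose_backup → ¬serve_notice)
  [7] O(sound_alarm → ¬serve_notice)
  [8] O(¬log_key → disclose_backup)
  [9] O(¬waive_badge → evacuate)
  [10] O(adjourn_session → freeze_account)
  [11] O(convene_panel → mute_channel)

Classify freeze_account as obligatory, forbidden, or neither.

Neither

Premise 10 is O(adjourn_session → freeze_account), but O(adjourn_session) is not derivable from the premises (the permission P(adjourn_session) asserts only ¬O(¬adjourn_session), not O(adjourn_session)), so it does not yield O(freeze_account).
No premise or chain of K-axiom applications forces O(freeze_account), and none forces O(¬freeze_account). So freeze_account is neither obligatory nor forbidden under these norms.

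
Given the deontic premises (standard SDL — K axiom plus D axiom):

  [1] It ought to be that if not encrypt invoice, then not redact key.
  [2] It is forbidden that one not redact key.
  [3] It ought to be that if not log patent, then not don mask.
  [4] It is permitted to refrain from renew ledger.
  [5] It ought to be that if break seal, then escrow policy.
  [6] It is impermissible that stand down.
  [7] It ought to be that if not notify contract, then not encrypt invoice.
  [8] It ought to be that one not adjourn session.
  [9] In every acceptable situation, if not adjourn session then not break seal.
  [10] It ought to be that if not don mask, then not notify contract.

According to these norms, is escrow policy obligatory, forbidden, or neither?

Neither

Premise 5 is O(break_seal → escrow_policy), but O(break_seal) is not derivable from the premises, so it does not yield O(escrow_policy).
No premise or chain of K-axiom applications forces O(escrow_policy), and none forces O(¬escrow_policy). So escrow_policy is neither obligatory nor forbidden under these norms.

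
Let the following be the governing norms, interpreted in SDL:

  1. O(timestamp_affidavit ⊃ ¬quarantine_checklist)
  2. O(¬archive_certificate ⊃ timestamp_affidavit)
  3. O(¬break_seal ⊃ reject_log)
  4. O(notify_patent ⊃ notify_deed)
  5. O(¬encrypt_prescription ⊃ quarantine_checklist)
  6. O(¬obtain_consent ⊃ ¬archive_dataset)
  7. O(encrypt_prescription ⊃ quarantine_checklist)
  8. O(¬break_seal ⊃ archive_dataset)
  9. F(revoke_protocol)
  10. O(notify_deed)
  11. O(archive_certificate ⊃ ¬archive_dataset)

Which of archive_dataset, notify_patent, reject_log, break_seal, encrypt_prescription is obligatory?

break_seal

Premises 7 and 5 are O(encrypt_prescription ⊃ quarantine_checklist) and O(¬encrypt_prescription ⊃ quarantine_checklist); every ideal world satisfies encrypt_prescription or ¬encrypt_prescription, so in either case quarantine_checklist holds — hence O(quarantine_checklist).
Premise 1, O(timestamp_affidavit ⊃ ¬quarantine_checklist), contraposes to O(quarantine_checklist ⊃ ¬timestamp_affidavit); with O(quarantine_checklist) we get O(¬timestamp_affidavit).
The contrapositive of premise 2 (O(¬archive_certificate ⊃ timestamp_affidavit)) is O(¬timestamp_affidavit ⊃ archive_certificate), and O(¬timestamp_affidavit) is already established, so O(archive_certificate).
With premise 11, O(archive_certificate ⊃ ¬archive_dataset), the K-axiom yields O(¬archive_dataset).
Premise 8 is O(¬break_seal ⊃ archive_dataset); contrapositively O(¬archive_dataset ⊃ break_seal). Since O(¬archive_dataset) holds, K gives O(break_seal).
So O(break_seal) holds — break_seal is obligatory. None of the other listed options is made obligatory by any chain of premises.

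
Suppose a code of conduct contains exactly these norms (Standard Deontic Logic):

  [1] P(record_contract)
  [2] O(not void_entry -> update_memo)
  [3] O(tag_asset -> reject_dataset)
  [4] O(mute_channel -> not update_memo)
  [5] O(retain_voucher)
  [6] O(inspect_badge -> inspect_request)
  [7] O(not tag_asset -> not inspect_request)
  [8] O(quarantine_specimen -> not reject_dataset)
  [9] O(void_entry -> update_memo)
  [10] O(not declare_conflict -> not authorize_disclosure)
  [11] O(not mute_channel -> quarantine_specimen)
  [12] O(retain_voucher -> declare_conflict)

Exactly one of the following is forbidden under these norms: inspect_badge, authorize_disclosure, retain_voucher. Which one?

Premises 2 and 9 are O(not void_entry -> update_memo) and O(void_entry -> update_memo); every ideal world satisfies not void_entry or void_entry, so in either case update_memo holds — hence O(update_memo).
The contrapositive of premise 4 (O(mute_channel -> not update_memo)) is O(update_memo -> not mute_channel), and O(update_memo) is already established, so O(not mute_channel).
From O(not mute_channel) and premise 11, O(not mute_channel -> quarantine_specimen), we obtain O(quarantine_specimen).
With premise 8, O(quarantine_specimen -> not reject_dataset), the K-axiom yields O(not reject_dataset).
The contrapositive of premise 3 (O(tag_asset -> reject_dataset)) is O(not reject_dataset -> not tag_asset), and O(not reject_dataset) is already established, so O(not tag_asset).
Applying K to premise 7 (O(not tag_asset -> not inspect_request)) and O(not tag_asset) yields O(not inspect_request).
The contrapositive of premise 6 (O(inspect_badge -> inspect_request)) is O(not inspect_request -> not inspect_badge), and O(not inspect_request) is already established, so O(not inspect_badge).
So O(not inspect_badge) holds, i.e. inspect_badge is forbidden. None of the other listed options is forbidden under the premises.

inspect_badge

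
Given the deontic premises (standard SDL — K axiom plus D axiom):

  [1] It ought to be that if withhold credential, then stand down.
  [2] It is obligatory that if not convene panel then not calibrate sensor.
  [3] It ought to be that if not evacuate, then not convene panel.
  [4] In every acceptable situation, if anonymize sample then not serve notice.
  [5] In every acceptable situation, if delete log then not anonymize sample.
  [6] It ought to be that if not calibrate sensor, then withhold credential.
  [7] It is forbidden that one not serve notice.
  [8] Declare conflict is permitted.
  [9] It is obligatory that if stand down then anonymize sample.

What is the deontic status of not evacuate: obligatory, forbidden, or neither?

Forbidden

Premise 7, F(¬serve_notice), is equivalent to O(serve_notice).
Premise 4, O(anonymize_sample → ¬serve_notice), contraposes to O(serve_notice → ¬anonymize_sample); with O(serve_notice) we get O(¬anonymize_sample).
The contrapositive of premise 9 (O(stand_down → anonymize_sample)) is O(¬anonymize_sample → ¬stand_down), and O(¬anonymize_sample) is already established, so O(¬stand_down).
Premise 1, O(withhold_credential → stand_down), contraposes to O(¬stand_down → ¬withhold_credential); with O(¬stand_down) we get O(¬withhold_credential).
Premise 6, O(¬calibrate_sensor → withhold_credential), contraposes to O(¬withhold_credential → calibrate_sensor); with O(¬withhold_credential) we get O(calibrate_sensor).
Premise 2, O(¬convene_panel → ¬calibrate_sensor), contraposes to O(calibrate_sensor → convene_panel); with O(calibrate_sensor) we get O(convene_panel).
Premise 3 is O(¬evacuate → ¬convene_panel); contrapositively O(convene_panel → evacuate). Since O(convene_panel) holds, K gives O(evacuate).
Premises 5, 8 do not contribute to this derivation.
Thus O(evacuate), which is F(¬evacuate): ¬evacuate is forbidden.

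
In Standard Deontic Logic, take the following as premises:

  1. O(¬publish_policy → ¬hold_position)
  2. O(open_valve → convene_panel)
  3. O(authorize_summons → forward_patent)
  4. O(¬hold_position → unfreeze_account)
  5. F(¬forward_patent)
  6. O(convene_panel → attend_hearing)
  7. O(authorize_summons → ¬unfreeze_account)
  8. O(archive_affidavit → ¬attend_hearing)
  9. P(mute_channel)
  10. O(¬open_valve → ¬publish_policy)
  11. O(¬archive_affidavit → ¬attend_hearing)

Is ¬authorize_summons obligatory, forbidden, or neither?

Obligatory

Premises 11 and 8 are O(¬archive_affidavit → ¬attend_hearing) and O(archive_affidavit → ¬attend_hearing); every ideal world satisfies ¬archive_affidavit or archive_affidavit, so in either case ¬attend_hearing holds — hence O(¬attend_hearing).
Premise 6, O(convene_panel → attend_hearing), contraposes to O(¬attend_hearing → ¬convene_panel); with O(¬attend_hearing) we get O(¬convene_panel).
Premise 2, O(open_valve → convene_panel), contraposes to O(¬convene_panel → ¬open_valve); with O(¬convene_panel) we get O(¬open_valve).
Applying K to premise 10 (O(¬open_valve → ¬publish_policy)) and O(¬open_valve) yields O(¬publish_policy).
Premise 1 is O(¬publish_policy → ¬hold_position); since O(¬publish_policy), deontic closure gives O(¬hold_position).
Applying K to premise 4 (O(¬hold_position → unfreeze_account)) and O(¬hold_position) yields O(unfreeze_account).
The contrapositive of premise 7 (O(authorize_summons → ¬unfreeze_account)) is O(unfreeze_account → ¬authorize_summons), and O(unfreeze_account) is already established, so O(¬authorize_summons).
Premises 3, 5, 9 do not contribute to this derivation.
Hence ¬authorize_summons is obligatory.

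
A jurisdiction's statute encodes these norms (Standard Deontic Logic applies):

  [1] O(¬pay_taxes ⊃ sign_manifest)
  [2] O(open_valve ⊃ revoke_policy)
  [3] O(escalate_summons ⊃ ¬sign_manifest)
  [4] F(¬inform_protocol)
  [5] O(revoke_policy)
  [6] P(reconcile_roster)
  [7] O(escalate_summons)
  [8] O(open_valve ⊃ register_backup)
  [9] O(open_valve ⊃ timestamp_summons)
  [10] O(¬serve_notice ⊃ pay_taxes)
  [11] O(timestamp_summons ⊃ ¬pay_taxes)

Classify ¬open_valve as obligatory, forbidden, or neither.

Obligatory

From premise 7 we have O(escalate_summons).
From O(escalate_summons) and premise 3, O(escalate_summons ⊃ ¬sign_manifest), we obtain O(¬sign_manifest).
Premise 1 is O(¬pay_taxes ⊃ sign_manifest); contrapositively O(¬sign_manifest ⊃ pay_taxes). Since O(¬sign_manifest) holds, K gives O(pay_taxes).
Premise 11 is O(timestamp_summons ⊃ ¬pay_taxes); contrapositively O(pay_taxes ⊃ ¬timestamp_summons). Since O(pay_taxes) holds, K gives O(¬timestamp_summons).
Premise 9 is O(open_valve ⊃ timestamp_summons); contrapositively O(¬timestamp_summons ⊃ ¬open_valve). Since O(¬timestamp_summons) holds, K gives O(¬open_valve).
Premises 2, 4, 5, 6, 8, 10 do not contribute to this derivation.
Hence ¬open_valve is obligatory.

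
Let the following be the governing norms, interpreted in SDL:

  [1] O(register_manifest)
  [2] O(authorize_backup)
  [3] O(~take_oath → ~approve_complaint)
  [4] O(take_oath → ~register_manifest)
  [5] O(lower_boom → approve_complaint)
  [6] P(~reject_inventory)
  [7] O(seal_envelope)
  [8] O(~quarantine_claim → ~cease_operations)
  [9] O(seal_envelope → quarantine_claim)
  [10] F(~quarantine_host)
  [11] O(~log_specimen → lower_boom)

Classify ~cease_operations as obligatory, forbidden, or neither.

Premise 8 is O(~quarantine_claim → ~cease_operations), but O(~quarantine_claim) is not derivable from the premises, so it does not yield O(~cease_operations).
No premise or chain of K-axiom applications forces O(~cease_operations), and none forces O(cease_operations). So ~cease_operations is neither obligatory nor forbidden under these norms.

Neither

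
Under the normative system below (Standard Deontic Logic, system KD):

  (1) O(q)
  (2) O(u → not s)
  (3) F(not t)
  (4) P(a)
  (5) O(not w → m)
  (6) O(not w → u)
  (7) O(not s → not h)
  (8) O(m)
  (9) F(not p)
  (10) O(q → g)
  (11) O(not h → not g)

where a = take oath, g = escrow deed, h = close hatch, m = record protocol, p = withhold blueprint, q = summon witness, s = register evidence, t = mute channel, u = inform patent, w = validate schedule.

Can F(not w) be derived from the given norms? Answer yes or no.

Yes

From premise 1 we have O(q).
With premise 10, O(q → g), the K-axiom yields O(g).
Premise 11 is O(not h → not g); contrapositively O(g → h). Since O(g) holds, K gives O(h).
Premise 7, O(not s → not h), contraposes to O(h → s); with O(h) we get O(s).
The contrapositive of premise 2 (O(u → not s)) is O(s → not u), and O(s) is already established, so O(not u).
The contrapositive of premise 6 (O(not w → u)) is O(not u → w), and O(not u) is already established, so O(w).
Premises 3, 4, 5, 8, 9 do not contribute to this derivation.
So O(w) holds, i.e. F(not w). The claim follows.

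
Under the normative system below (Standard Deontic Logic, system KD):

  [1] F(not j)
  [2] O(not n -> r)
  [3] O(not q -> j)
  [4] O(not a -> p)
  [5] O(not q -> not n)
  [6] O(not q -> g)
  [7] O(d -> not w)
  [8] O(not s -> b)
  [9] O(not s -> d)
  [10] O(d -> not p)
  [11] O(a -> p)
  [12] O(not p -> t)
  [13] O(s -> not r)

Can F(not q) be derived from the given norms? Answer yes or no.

Yes

Premises 11 and 4 cover both cases: O(a -> p) and O(not a -> p). Since a ∨ not a is a tautology, O(p) follows.
Premise 10, O(d -> not p), contraposes to O(p -> not d); with O(p) we get O(not d).
Premise 9, O(not s -> d), contraposes to O(not d -> s); with O(not d) we get O(s).
From O(s) and premise 13, O(s -> not r), we obtain O(not r).
Premise 2 is O(not n -> r); contrapositively O(not r -> n). Since O(not r) holds, K gives O(n).
The contrapositive of premise 5 (O(not q -> not n)) is O(n -> q), and O(n) is already established, so O(q).
Premises 1, 3, 6, 7, 8, 12 do not contribute to this derivation.
So O(q) holds, i.e. F(not q). The claim follows.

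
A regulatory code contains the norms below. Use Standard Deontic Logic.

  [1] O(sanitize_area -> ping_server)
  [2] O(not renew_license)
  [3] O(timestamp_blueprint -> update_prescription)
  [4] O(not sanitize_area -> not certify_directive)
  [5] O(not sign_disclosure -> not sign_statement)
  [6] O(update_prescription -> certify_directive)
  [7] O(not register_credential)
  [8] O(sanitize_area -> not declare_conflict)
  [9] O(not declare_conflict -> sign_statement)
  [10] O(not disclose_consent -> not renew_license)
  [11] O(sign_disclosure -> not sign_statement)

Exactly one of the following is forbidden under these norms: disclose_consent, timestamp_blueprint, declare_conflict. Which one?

timestamp_blueprint

Premises 5 and 11 cover both cases: O(not sign_disclosure -> not sign_statement) and O(sign_disclosure -> not sign_statement). Since not sign_disclosure ∨ sign_disclosure is a tautology, O(not sign_statement) follows.
Premise 9 is O(not declare_conflict -> sign_statement); contrapositively O(not sign_statement -> declare_conflict). Since O(not sign_statement) holds, K gives O(declare_conflict).
Premise 8 is O(sanitize_area -> not declare_conflict); contrapositively O(declare_conflict -> not sanitize_area). Since O(declare_conflict) holds, K gives O(not sanitize_area).
Premise 4 is O(not sanitize_area -> not certify_directive); since O(not sanitize_area), deontic closure gives O(not certify_directive).
The contrapositive of premise 6 (O(update_prescription -> certify_directive)) is O(not certify_directive -> not update_prescription), and O(not certify_directive) is already established, so O(not update_prescription).
Premise 3, O(timestamp_blueprint -> update_prescription), contraposes to O(not update_prescription -> not timestamp_blueprint); with O(not update_prescription) we get O(not timestamp_blueprint).
So O(not timestamp_blueprint) holds, i.e. timestamp_blueprint is forbidden. None of the other listed options is forbidden under the premises.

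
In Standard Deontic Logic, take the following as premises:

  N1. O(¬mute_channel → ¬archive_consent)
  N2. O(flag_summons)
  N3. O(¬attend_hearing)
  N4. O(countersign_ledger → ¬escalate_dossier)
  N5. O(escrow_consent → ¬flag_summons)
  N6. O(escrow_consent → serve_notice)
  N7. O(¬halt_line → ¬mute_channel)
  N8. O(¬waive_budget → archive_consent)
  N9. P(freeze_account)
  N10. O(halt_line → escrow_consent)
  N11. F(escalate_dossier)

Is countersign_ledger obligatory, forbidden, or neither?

Premise 4 is O(countersign_ledger → ¬escalate_dossier); even if O(¬escalate_dossier) held, inferring O(countersign_ledger) would be affirming the consequent — invalid.
No premise or chain of K-axiom applications forces O(countersign_ledger), and none forces O(¬countersign_ledger). So countersign_ledger is neither obligatory nor forbidden under these norms.

Neither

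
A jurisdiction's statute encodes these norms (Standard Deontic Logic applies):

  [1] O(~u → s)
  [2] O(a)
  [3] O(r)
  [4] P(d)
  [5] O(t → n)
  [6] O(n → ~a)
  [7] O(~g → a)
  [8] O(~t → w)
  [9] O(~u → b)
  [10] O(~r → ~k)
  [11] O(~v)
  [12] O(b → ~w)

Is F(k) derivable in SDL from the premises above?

No

Premise 10 is O(~r → ~k), but O(~r) is not derivable from the premises, so it does not yield O(~k).
No other premise forces O(~k). An ideal world satisfying every premise can still have k true, so F(k) is not derivable.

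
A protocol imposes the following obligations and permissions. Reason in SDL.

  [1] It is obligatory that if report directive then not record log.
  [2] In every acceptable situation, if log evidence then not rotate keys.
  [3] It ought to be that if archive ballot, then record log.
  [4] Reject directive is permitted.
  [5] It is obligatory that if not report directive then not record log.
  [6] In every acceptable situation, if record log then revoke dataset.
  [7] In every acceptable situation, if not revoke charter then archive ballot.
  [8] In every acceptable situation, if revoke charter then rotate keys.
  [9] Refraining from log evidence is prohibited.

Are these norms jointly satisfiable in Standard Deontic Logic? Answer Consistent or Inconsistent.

Premises 1 and 5 are O(report_directive → ¬record_log) and O(¬report_directive → ¬record_log); every ideal world satisfies report_directive or ¬report_directive, so in either case ¬record_log holds — hence O(¬record_log).
Premise 3, O(archive_ballot → record_log), contraposes to O(¬record_log → ¬archive_ballot); with O(¬record_log) we get O(¬archive_ballot).
Premise 7, O(¬revoke_charter → archive_ballot), contraposes to O(¬archive_ballot → revoke_charter); with O(¬archive_ballot) we get O(revoke_charter).
Applying K to premise 8 (O(revoke_charter → rotate_keys)) and O(revoke_charter) yields O(rotate_keys).
Premise 2, O(log_evidence → ¬rotate_keys), contraposes to O(rotate_keys → ¬log_evidence); with O(rotate_keys) we get O(¬log_evidence).
But premise 9, F(¬log_evidence), means O(log_evidence).
We now have both O(¬log_evidence) and O(log_evidence) — log_evidence is simultaneously obligatory and forbidden, violating the D-axiom.

Inconsistent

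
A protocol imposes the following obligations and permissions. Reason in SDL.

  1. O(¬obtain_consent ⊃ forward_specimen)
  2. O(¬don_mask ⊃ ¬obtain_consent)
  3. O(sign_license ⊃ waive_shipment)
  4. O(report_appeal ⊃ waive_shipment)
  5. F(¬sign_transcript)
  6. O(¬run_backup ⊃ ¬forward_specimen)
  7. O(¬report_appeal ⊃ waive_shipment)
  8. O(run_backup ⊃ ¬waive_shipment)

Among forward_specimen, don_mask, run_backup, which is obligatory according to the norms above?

don_mask

Premises 7 and 4 cover both cases: O(¬report_appeal ⊃ waive_shipment) and O(report_appeal ⊃ waive_shipment). Since ¬report_appeal ∨ report_appeal is a tautology, O(waive_shipment) follows.
Premise 8 is O(run_backup ⊃ ¬waive_shipment); contrapositively O(waive_shipment ⊃ ¬run_backup). Since O(waive_shipment) holds, K gives O(¬run_backup).
Premise 6 is O(¬run_backup ⊃ ¬forward_specimen); since O(¬run_backup), deontic closure gives O(¬forward_specimen).
Premise 1 is O(¬obtain_consent ⊃ forward_specimen); contrapositively O(¬forward_specimen ⊃ obtain_consent). Since O(¬forward_specimen) holds, K gives O(obtain_consent).
Premise 2, O(¬don_mask ⊃ ¬obtain_consent), contraposes to O(obtain_consent ⊃ don_mask); with O(obtain_consent) we get O(don_mask).
So O(don_mask) holds — don_mask is obligatory. None of the other listed options is made obligatory by any chain of premises.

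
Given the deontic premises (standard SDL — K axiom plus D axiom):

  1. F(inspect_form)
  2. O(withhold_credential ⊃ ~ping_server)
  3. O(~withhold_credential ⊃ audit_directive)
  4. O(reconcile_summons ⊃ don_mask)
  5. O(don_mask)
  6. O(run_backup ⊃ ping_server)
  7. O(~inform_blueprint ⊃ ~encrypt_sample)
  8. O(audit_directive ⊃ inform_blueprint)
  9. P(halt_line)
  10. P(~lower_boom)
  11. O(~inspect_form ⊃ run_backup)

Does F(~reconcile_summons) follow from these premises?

Premise 4 is O(reconcile_summons ⊃ don_mask); even if O(don_mask) held, inferring O(reconcile_summons) would be affirming the consequent — invalid.
No other premise forces O(reconcile_summons). An ideal world satisfying every premise can still have ~reconcile_summons true, so F(~reconcile_summons) is not derivable.

No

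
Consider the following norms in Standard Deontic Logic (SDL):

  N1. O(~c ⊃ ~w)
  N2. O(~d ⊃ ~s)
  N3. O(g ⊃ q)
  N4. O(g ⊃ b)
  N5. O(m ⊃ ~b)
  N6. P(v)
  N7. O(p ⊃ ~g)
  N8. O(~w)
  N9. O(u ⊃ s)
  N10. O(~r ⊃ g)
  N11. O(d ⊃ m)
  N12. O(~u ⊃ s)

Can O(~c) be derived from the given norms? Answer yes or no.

Premise 1 is O(~c ⊃ ~w); even if O(~w) held, inferring O(~c) would be affirming the consequent — invalid.
No other premise forces O(~c). An ideal world satisfying every premise can still have ~c false, so O(~c) is not derivable.

No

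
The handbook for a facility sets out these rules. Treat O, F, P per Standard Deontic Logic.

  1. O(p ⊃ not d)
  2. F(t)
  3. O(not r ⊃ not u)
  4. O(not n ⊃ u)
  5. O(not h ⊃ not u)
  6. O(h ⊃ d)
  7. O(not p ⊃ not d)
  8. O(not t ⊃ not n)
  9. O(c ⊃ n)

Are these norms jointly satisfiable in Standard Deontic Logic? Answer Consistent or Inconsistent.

Inconsistent

Premises 7 and 1 cover both cases: O(not p ⊃ not d) and O(p ⊃ not d). Since not p ∨ p is a tautology, O(not d) follows.
Premise 6, O(h ⊃ d), contraposes to O(not d ⊃ not h); with O(not d) we get O(not h).
Premise 5 is O(not h ⊃ not u); since O(not h), deontic closure gives O(not u).
Premise 4, O(not n ⊃ u), contraposes to O(not u ⊃ n); with O(not u) we get O(n).
Premise 8 is O(not t ⊃ not n); contrapositively O(n ⊃ t). Since O(n) holds, K gives O(t).
However, F(t) at premise 2 amounts to O(not t).
We now have both O(t) and O(not t) — t is simultaneously obligatory and forbidden, violating the D-axiom.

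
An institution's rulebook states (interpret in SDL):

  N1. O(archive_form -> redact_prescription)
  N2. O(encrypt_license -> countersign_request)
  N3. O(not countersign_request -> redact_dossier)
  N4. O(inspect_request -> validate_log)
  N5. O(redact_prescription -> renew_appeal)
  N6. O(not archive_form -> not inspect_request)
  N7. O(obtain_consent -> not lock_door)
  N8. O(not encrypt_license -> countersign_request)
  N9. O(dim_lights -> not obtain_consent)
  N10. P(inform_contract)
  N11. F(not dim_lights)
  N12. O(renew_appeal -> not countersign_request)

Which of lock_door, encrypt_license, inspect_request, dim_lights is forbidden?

inspect_request

Premises 8 and 2 are O(not encrypt_license -> countersign_request) and O(encrypt_license -> countersign_request); every ideal world satisfies not encrypt_license or encrypt_license, so in either case countersign_request holds — hence O(countersign_request).
Premise 12 is O(renew_appeal -> not countersign_request); contrapositively O(countersign_request -> not renew_appeal). Since O(countersign_request) holds, K gives O(not renew_appeal).
The contrapositive of premise 5 (O(redact_prescription -> renew_appeal)) is O(not renew_appeal -> not redact_prescription), and O(not renew_appeal) is already established, so O(not redact_prescription).
Premise 1 is O(archive_form -> redact_prescription); contrapositively O(not redact_prescription -> not archive_form). Since O(not redact_prescription) holds, K gives O(not archive_form).
From O(not archive_form) and premise 6, O(not archive_form -> not inspect_request), we obtain O(not inspect_request).
So O(not inspect_request) holds, i.e. inspect_request is forbidden. None of the other listed options is forbidden under the premises.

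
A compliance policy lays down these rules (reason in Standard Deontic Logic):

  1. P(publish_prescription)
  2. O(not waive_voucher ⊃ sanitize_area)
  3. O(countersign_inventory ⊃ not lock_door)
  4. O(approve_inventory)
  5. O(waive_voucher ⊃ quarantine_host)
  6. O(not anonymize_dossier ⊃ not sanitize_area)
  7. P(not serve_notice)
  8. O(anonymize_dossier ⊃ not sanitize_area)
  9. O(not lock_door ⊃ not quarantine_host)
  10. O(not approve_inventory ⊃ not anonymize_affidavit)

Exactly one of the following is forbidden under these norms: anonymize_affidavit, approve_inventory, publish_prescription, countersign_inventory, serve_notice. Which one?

countersign_inventory

Premises 6 and 8 are O(not anonymize_dossier ⊃ not sanitize_area) and O(anonymize_dossier ⊃ not sanitize_area); every ideal world satisfies not anonymize_dossier or anonymize_dossier, so in either case not sanitize_area holds — hence O(not sanitize_area).
Premise 2, O(not waive_voucher ⊃ sanitize_area), contraposes to O(not sanitize_area ⊃ waive_voucher); with O(not sanitize_area) we get O(waive_voucher).
Premise 5 is O(waive_voucher ⊃ quarantine_host); since O(waive_voucher), deontic closure gives O(quarantine_host).
The contrapositive of premise 9 (O(not lock_door ⊃ not quarantine_host)) is O(quarantine_host ⊃ lock_door), and O(quarantine_host) is already established, so O(lock_door).
Premise 3, O(countersign_inventory ⊃ not lock_door), contraposes to O(lock_door ⊃ not countersign_inventory); with O(lock_door) we get O(not countersign_inventory).
So O(not countersign_inventory) holds, i.e. countersign_inventory is forbidden. None of the other listed options is forbidden under the premises.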